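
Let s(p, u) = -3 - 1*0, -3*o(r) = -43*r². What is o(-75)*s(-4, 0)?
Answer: -241875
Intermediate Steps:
o(r) = 43*r²/3 (o(r) = -(-43)*r²/3 = 43*r²/3)
s(p, u) = -3 (s(p, u) = -3 + 0 = -3)
o(-75)*s(-4, 0) = ((43/3)*(-75)²)*(-3) = ((43/3)*5625)*(-3) = 80625*(-3) = -241875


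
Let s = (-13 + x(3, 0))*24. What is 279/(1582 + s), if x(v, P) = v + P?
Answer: 279/1342 ≈ 0.20790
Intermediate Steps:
x(v, P) = P + v
s = -240 (s = (-13 + (0 + 3))*24 = (-13 + 3)*24 = -10*24 = -240)
279/(1582 + s) = 279/(1582 - 240) = 279/1342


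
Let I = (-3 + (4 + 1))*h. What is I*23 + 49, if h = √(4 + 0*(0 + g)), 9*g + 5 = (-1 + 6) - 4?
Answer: 141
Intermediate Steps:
g = -4/9 (g = -5/9 + ((-1 + 6) - 4)/9 = -5/9 + (5 - 4)/9 = -5/9 + (⅑)*1 = -5/9 + ⅑ = -4/9 ≈ -0.44444)
h = 2 (h = √(4 + 0*(0 - 4/9)) = √(4 + 0*(-4/9)) = √(4 + 0) = √4 = 2)
I = 4 (I = (-3 + (4 + 1))*2 = (-3 + 5)*2 = 2*2 = 4)
I*23 + 49 = 4*23 + 49 = 92 + 49 = 141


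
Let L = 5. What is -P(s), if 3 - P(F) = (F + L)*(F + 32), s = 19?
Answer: 1221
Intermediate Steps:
P(F) = 3 - (5 + F)*(32 + F) (P(F) = 3 - (F + 5)*(F + 32) = 3 - (5 + F)*(32 + F))
-P(s) = -(-157 - 1*19**2 - 37*19) = -(-157 - 1*361 - 703) = -(-157 - 361 - 703) = -1*(-1221) = 1221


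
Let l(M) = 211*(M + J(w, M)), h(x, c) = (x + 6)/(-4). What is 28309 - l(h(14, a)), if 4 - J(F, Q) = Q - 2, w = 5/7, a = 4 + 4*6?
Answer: 27043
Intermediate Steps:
a = 28 (a = 4 + 24 = 28)
h(x, c) = -3/2 - x/4 (h(x, c) = (6 + x)*(-¼) = -3/2 - x/4)
w = 5/7 (w = 5*(⅐) = 5/7 ≈ 0.71429)
J(F, Q) = 6 - Q (J(F, Q) = 4 - (Q - 2) = 4 - (-2 + Q) = 4 + (2 - Q) = 6 - Q)
l(M) = 1266 (l(M) = 211*(M + (6 - M)) = 211*6 = 1266)
28309 - l(h(14, a)) = 28309 - 1*1266 = 28309 - 1266 = 27043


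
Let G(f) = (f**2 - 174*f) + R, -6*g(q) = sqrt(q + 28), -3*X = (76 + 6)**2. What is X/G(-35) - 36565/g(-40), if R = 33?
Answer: -1681/5511 - 36565*I*sqrt(3) ≈ -0.30503 - 63332.0*I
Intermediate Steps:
X = -6724/3 (X = -(76 + 6)**2/3 = -1/3*82**2 = -1/3*6724 = -6724/3 ≈ -2241.3)
g(q) = -sqrt(28 + q)/6 (g(q) = -sqrt(q + 28)/6 = -sqrt(28 + q)/6)
G(f) = 33 + f**2 - 174*f (G(f) = (f**2 - 174*f) + 33 = 33 + f**2 - 174*f)
X/G(-35) - 36565/g(-40) = -6724/(3*(33 + (-35)**2 - 174*(-35))) - 36565*(-6/sqrt(28 - 40)) = -6724/(3*(33 + 1225 + 6090)) - 36565*I*sqrt(3) = -6724/3/7348 - 36565*I*sqrt(3) = -6724/3*1/7348 - 36565*I*sqrt(3) = -1681/5511 - 36565*I*sqrt(3)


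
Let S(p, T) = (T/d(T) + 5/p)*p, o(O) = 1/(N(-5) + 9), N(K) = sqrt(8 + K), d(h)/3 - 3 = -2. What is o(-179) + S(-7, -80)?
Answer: 14959/78 - sqrt(3)/78 ≈ 191.76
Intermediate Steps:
d(h) = 3 (d(h) = 9 + 3*(-2) = 9 - 6 = 3)
o(O) = 1/(9 + sqrt(3)) (o(O) = 1/(sqrt(8 - 5) + 9) = 1/(sqrt(3) + 9) = 1/(9 + sqrt(3)))
S(p, T) = p*(5/p + T/3) (S(p, T) = (T/3 + 5/p)*p = (5/p + T/3)*p = p*(5/p + T/3))
o(-179) + S(-7, -80) = (3/26 - sqrt(3)/78) + (5 + (1/3)*(-80)*(-7)) = (3/26 - sqrt(3)/78) + (5 + 560/3) = (3/26 - sqrt(3)/78) + 575/3 = 14959/78 - sqrt(3)/78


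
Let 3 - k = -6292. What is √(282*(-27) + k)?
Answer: I*√1319 ≈ 36.318*I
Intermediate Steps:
k = 6295 (k = 3 - 1*(-6292) = 3 + 6292 = 6295)
√(282*(-27) + k) = √(282*(-27) + 6295) = √(-7614 + 6295) = √(-1319) = I*√1319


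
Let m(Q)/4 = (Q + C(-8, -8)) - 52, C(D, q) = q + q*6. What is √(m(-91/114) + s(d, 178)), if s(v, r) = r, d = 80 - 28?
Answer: 2*I*√208905/57 ≈ 16.037*I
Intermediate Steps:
d = 52
C(D, q) = 7*q (C(D, q) = q + 6*q = 7*q)
m(Q) = -432 + 4*Q (m(Q) = 4*((Q + 7*(-8)) - 52) = 4*((Q - 56) - 52) = 4*((-56 + Q) - 52) = 4*(-108 + Q) = -432 + 4*Q)
√(m(-91/114) + s(d, 178)) = √((-432 + 4*(-91/114)) + 178) = √((-432 - 182/57) + 178) = √(-24806/57 + 178) = √(-14660/57) = 2*I*√208905/57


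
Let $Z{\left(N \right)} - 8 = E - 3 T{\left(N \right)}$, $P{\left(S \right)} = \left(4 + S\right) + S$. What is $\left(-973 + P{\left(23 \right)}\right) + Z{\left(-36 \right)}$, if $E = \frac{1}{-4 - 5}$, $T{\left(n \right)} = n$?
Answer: $- \frac{7264}{9} \approx -807.11$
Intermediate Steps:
$E = - \frac{1}{9}$ ($E = \frac{1}{-9} = - \frac{1}{9} \approx -0.11111$)
$P{\left(S \right)} = 4 + 2 S$
$Z{\left(N \right)} = \frac{71}{9} - 3 N$ ($Z{\left(N \right)} = 8 - \left(\frac{1}{9} + 3 N\right) = \frac{71}{9} - 3 N$)
$\left(-973 + P{\left(23 \right)}\right) + Z{\left(-36 \right)} = \left(-973 + \left(4 + 2 \cdot 23\right)\right) + \left(\frac{71}{9} - -108\right) = \left(-973 + \left(4 + 46\right)\right) + \left(\frac{71}{9} + 108\right) = \left(-973 + 50\right) + \frac{1043}{9} = -923 + \frac{1043}{9} = - \frac{7264}{9}$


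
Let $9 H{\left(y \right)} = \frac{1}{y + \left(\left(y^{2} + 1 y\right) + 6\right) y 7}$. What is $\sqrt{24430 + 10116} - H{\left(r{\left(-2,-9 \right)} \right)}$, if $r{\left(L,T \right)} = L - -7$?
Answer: $- \frac{1}{11385} + \sqrt{34546} \approx 185.87$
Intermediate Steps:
$r{\left(L,T \right)} = 7 + L$ ($r{\left(L,T \right)} = L + 7 = 7 + L$)
$H{\left(y \right)} = \frac{1}{9 \left(y + 7 y \left(6 + y + y^{2}\right)\right)}$ ($H{\left(y \right)} = \frac{1}{9 \left(y + \left(\left(y^{2} + 1 y\right) + 6\right) y 7\right)} = \frac{1}{9 \left(y + \left(\left(y^{2} + y\right) + 6\right) y 7\right)} = \frac{1}{9 \left(y + \left(\left(y + y^{2}\right) + 6\right) y 7\right)} = \frac{1}{9 \left(y + \left(6 + y + y^{2}\right) y 7\right)} = \frac{1}{9 \left(y + y \left(6 + y + y^{2}\right) 7\right)} = \frac{1}{9 \left(y + 7 y \left(6 + y + y^{2}\right)\right)}$)
$\sqrt{24430 + 10116} - H{\left(r{\left(-2,-9 \right)} \right)} = \sqrt{24430 + 10116} - \frac{1}{9 \left(7 - 2\right) \left(43 + 7 \left(7 - 2\right) + 7 \left(7 - 2\right)^{2}\right)} = \sqrt{34546} - \frac{1}{9 \cdot 5 \left(43 + 7 \cdot 5 + 7 \cdot 5^{2}\right)} = \sqrt{34546} - \frac{1}{9} \cdot \frac{1}{5} \frac{1}{43 + 35 + 7 \cdot 25} = \sqrt{34546} - \frac{1}{9} \cdot \frac{1}{5} \frac{1}{43 + 35 + 175} = \sqrt{34546} - \frac{1}{9} \cdot \frac{1}{5} \cdot \frac{1}{253} = \sqrt{34546} - \frac{1}{11385} = - \frac{1}{11385} + \sqrt{34546}$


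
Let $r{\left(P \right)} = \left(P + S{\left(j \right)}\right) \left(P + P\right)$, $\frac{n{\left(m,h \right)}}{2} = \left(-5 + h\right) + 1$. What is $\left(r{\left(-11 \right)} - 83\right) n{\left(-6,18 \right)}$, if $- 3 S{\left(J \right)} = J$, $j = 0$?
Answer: $4452$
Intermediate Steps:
$S{\left(J \right)} = - \frac{J}{3}$
$n{\left(m,h \right)} = -8 + 2 h$ ($n{\left(m,h \right)} = 2 \left(\left(-5 + h\right) + 1\right) = 2 \left(-4 + h\right) = -8 + 2 h$)
$r{\left(P \right)} = 2 P^{2}$ ($r{\left(P \right)} = \left(P - 0\right) \left(P + P\right) = \left(P + 0\right) 2 P = P 2 P = 2 P^{2}$)
$\left(r{\left(-11 \right)} - 83\right) n{\left(-6,18 \right)} = \left(2 \left(-11\right)^{2} - 83\right) \left(-8 + 2 \cdot 18\right) = \left(2 \cdot 121 - 83\right) \left(-8 + 36\right) = \left(242 - 83\right) 28 = 159 \cdot 28 = 4452$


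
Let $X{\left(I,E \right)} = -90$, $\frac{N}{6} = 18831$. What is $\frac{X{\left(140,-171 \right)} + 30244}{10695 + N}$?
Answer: $\frac{30154}{123681} \approx 0.2438$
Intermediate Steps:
$N = 112986$ ($N = 6 \cdot 18831 = 112986$)
$\frac{X{\left(140,-171 \right)} + 30244}{10695 + N} = \frac{-90 + 30244}{10695 + 112986} = \frac{30154}{123681}$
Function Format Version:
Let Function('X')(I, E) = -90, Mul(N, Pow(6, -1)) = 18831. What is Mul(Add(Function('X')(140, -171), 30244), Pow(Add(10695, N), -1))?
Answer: Rational(30154, 123681) ≈ 0.24380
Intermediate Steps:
N = 112986 (N = Mul(6, 18831) = 112986)
Mul(Add(Function('X')(140, -171), 30244), Pow(Add(10695, N), -1)) = Mul(Add(-90, 30244), Pow(Add(10695, 112986), -1)) = Mul(30154, Pow(123681, -1)) = Mul(30154, Rational(1, 123681)) = Rational(30154, 123681)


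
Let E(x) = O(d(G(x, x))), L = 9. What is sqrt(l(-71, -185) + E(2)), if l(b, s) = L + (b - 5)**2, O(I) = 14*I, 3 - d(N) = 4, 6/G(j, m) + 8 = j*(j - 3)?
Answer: sqrt(5771) ≈ 75.967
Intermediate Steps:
G(j, m) = 6/(-8 + j*(-3 + j)) (G(j, m) = 6/(-8 + j*(j - 3)) = 6/(-8 + j*(-3 + j)))
d(N) = -1 (d(N) = 3 - 1*4 = 3 - 4 = -1)
E(x) = -14 (E(x) = 14*(-1) = -14)
l(b, s) = 9 + (-5 + b)**2 (l(b, s) = 9 + (b - 5)**2 = 9 + (-5 + b)**2)
sqrt(l(-71, -185) + E(2)) = sqrt((9 + (-5 - 71)**2) - 14) = sqrt((9 + (-76)**2) - 14) = sqrt((9 + 5776) - 14) = sqrt(5785 - 14) = sqrt(5771)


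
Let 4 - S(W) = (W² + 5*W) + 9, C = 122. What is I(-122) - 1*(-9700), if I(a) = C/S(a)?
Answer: 138506178/14279 ≈ 9700.0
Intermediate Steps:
S(W) = -5 - W² - 5*W (S(W) = 4 - ((W² + 5*W) + 9) = 4 - (9 + W² + 5*W) = 4 + (-9 - W² - 5*W) = -5 - W² - 5*W)
I(a) = 122/(-5 - a² - 5*a)
I(-122) - 1*(-9700) = -122/(5 + (-122)² + 5*(-122)) - 1*(-9700) = -122/(5 + 14884 - 610) + 9700 = -122/14279 + 9700 = 138506178/14279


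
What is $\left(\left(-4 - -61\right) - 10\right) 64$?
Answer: $3008$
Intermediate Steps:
$\left(\left(-4 - -61\right) - 10\right) 64 = \left(\left(-4 + 61\right) - 10\right) 64 = \left(57 - 10\right) 64 = 47 \cdot 64 = 3008$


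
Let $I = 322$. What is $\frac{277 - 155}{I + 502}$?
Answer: $\frac{61}{412} \approx 0.14806$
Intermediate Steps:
$\frac{277 - 155}{I + 502} = \frac{277 - 155}{322 + 502} = \frac{122}{824} = 122 \cdot \frac{1}{824} = \frac{61}{412}$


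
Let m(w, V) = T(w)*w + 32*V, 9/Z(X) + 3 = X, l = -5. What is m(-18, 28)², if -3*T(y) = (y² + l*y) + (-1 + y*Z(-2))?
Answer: 318336964/25 ≈ 1.2733e+7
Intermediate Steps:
Z(X) = 9/(-3 + X)
T(y) = ⅓ - y²/3 + 34*y/15 (T(y) = -((y² - 5*y) + (-1 + y*(9/(-3 - 2))))/3 = -((y² - 5*y) + (-1 + y*(9/(-5))))/3 = -((y² - 5*y) + (-1 + y*(9*(-⅕))))/3 = -((y² - 5*y) + (-1 + y*(-9/5)))/3 = -((y² - 5*y) + (-1 - 9*y/5))/3 = -(-1 + y² - 34*y/5)/3 = ⅓ - y²/3 + 34*y/15)
m(w, V) = 32*V + w*(⅓ - w²/3 + 34*w/15) (m(w, V) = (⅓ - w²/3 + 34*w/15)*w + 32*V = w*(⅓ - w²/3 + 34*w/15) + 32*V = 32*V + w*(⅓ - w²/3 + 34*w/15))
m(-18, 28)² = (32*28 + (1/15)*(-18)*(5 - 5*(-18)² + 34*(-18)))² = (896 + (1/15)*(-18)*(5 - 5*324 - 612))² = (896 + (1/15)*(-18)*(5 - 1620 - 612))² = (896 + (1/15)*(-18)*(-2227))² = (896 + 13362/5)² = (17842/5)² = 318336964/25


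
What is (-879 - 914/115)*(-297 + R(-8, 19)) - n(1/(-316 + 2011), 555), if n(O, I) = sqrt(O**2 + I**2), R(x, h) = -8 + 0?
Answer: 6221939/23 - sqrt(884963525626)/1695 ≈ 2.6996e+5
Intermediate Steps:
R(x, h) = -8
n(O, I) = sqrt(I**2 + O**2)
(-879 - 914/115)*(-297 + R(-8, 19)) - n(1/(-316 + 2011), 555) = (-879 - 914/115)*(-297 - 8) - sqrt(555**2 + (1/(-316 + 2011))**2) = (-879 - 914*1/115)*(-305) - sqrt(308025 + (1/1695)**2) = (-879 - 914/115)*(-305) - sqrt(308025 + (1/1695)**2) = -101999/115*(-305) - sqrt(308025 + 1/2873025) = 6221939/23 - sqrt(884963525626/2873025) = 6221939/23 - sqrt(884963525626)/1695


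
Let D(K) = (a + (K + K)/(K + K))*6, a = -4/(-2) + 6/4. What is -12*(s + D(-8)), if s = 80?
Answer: -1284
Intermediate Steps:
a = 7/2 (a = -4*(-1/2) + 6*(1/4) = 2 + 3/2 = 7/2 ≈ 3.5000)
D(K) = 27 (D(K) = (7/2 + (K + K)/(K + K))*6 = (7/2 + (2*K)/((2*K)))*6 = (7/2 + (2*K)*(1/(2*K)))*6 = (7/2 + 1)*6 = (9/2)*6 = 27)
-12*(s + D(-8)) = -12*(80 + 27) = -12*107 = -1284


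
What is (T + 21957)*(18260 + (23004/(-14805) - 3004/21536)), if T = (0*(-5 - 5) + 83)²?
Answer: 2332314194112123/4428340 ≈ 5.2668e+8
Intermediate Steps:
T = 6889 (T = (0*(-10) + 83)² = (0 + 83)² = 83² = 6889)
(T + 21957)*(18260 + (23004/(-14805) - 3004/21536)) = (6889 + 21957)*(18260 + (23004/(-14805) - 3004/21536)) = 28846*(18260 + (23004*(-1/14805) - 3004*1/21536)) = 28846*(18260 + (-2556/1645 - 751/5384)) = 28846*(18260 - 14996899/8856680) = 28846*(161707979901/8856680) = 2332314194112123/4428340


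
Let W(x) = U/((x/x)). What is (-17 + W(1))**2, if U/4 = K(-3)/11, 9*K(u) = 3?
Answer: 310249/1089 ≈ 284.89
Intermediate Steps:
K(u) = 1/3 (K(u) = (1/9)*3 = 1/3)
U = 4/33 (U = 4*((1/3)/11) = 4*((1/3)*(1/11)) = 4*(1/33) = 4/33 ≈ 0.12121)
W(x) = 4/33 (W(x) = 4/(33*((x/x))) = (4/33)/1 = (4/33)*1 = 4/33)
(-17 + W(1))**2 = (-17 + 4/33)**2 = (-557/33)**2 = 310249/1089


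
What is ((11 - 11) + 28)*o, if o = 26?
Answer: 728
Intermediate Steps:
((11 - 11) + 28)*o = ((11 - 11) + 28)*26 = (0 + 28)*26 = 28*26 = 728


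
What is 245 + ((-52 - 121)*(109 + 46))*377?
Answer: -10109010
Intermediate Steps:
245 + ((-52 - 121)*(109 + 46))*377 = 245 - 173*155*377 = 245 - 26815*377 = 245 - 10109255 = -10109010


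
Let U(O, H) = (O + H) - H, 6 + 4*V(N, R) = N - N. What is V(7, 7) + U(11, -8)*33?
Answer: 723/2 ≈ 361.50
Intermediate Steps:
V(N, R) = -3/2 (V(N, R) = -3/2 + (N - N)/4 = -3/2 + (¼)*0 = -3/2 + 0 = -3/2)
U(O, H) = O (U(O, H) = (H + O) - H = O)
V(7, 7) + U(11, -8)*33 = -3/2 + 11*33 = -3/2 + 363 = 723/2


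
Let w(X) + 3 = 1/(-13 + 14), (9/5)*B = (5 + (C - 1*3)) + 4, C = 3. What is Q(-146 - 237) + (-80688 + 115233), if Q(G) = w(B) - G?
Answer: 34926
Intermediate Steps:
B = 5 (B = 5*((5 + (3 - 1*3)) + 4)/9 = 5*((5 + (3 - 3)) + 4)/9 = 5*((5 + 0) + 4)/9 = 5*(5 + 4)/9 = (5/9)*9 = 5)
w(X) = -2 (w(X) = -3 + 1/(-13 + 14) = -3 + 1/1 = -3 + 1 = -2)
Q(G) = -2 - G
Q(-146 - 237) + (-80688 + 115233) = (-2 - (-146 - 237)) + (-80688 + 115233) = (-2 - 1*(-383)) + 34545 = (-2 + 383) + 34545 = 381 + 34545 = 34926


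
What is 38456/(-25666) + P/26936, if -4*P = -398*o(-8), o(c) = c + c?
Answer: -67294443/43208711 ≈ -1.5574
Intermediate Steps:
o(c) = 2*c
P = -1592 (P = -(-199)*2*(-8)/2 = -(-199)*(-16)/2 = -¼*6368 = -1592)
38456/(-25666) + P/26936 = 38456/(-25666) - 1592/26936 = 38456*(-1/25666) - 1592*1/26936 = -19228/12833 - 199/3367 = -67294443/43208711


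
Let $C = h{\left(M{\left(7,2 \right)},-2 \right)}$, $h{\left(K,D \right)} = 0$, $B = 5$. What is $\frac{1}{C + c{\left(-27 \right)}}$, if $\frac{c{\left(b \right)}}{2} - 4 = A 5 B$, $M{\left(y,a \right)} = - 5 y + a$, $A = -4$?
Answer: $- \frac{1}{192} \approx -0.0052083$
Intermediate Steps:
$M{\left(y,a \right)} = a - 5 y$
$c{\left(b \right)} = -192$ ($c{\left(b \right)} = 8 + 2 \left(-4\right) 5 \cdot 5 = 8 + 2 \left(\left(-20\right) 5\right) = 8 + 2 \left(-100\right) = 8 - 200 = -192$)
$C = 0$
$\frac{1}{C + c{\left(-27 \right)}} = \frac{1}{0 - 192} = \frac{1}{-192} = - \frac{1}{192}$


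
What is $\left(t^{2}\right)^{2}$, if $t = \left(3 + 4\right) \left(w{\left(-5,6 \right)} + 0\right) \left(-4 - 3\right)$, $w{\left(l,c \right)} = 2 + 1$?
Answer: $466948881$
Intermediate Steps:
$w{\left(l,c \right)} = 3$
$t = -147$ ($t = \left(3 + 4\right) \left(3 + 0\right) \left(-4 - 3\right) = 7 \cdot 3 \left(-7\right) = 7 \left(-21\right) = -147$)
$\left(t^{2}\right)^{2} = \left(\left(-147\right)^{2}\right)^{2} = 21609^{2} = 466948881$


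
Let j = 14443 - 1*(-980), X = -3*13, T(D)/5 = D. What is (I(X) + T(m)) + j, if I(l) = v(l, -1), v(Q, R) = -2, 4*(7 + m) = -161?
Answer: 60739/4 ≈ 15185.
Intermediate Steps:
m = -189/4 (m = -7 + (1/4)*(-161) = -7 - 161/4 = -189/4 ≈ -47.250)
T(D) = 5*D
X = -39
j = 15423 (j = 14443 + 980 = 15423)
I(l) = -2
(I(X) + T(m)) + j = (-2 + 5*(-189/4)) + 15423 = (-2 - 945/4) + 15423 = -953/4 + 15423 = 60739/4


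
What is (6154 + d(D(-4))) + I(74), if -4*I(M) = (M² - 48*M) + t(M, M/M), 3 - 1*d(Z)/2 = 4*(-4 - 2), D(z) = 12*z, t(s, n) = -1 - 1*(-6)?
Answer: 22903/4 ≈ 5725.8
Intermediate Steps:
t(s, n) = 5 (t(s, n) = -1 + 6 = 5)
d(Z) = 54 (d(Z) = 6 - 8*(-4 - 2) = 6 - 8*(-6) = 6 - 2*(-24) = 6 + 48 = 54)
I(M) = -5/4 + 12*M - M²/4 (I(M) = -((M² - 48*M) + 5)/4 = -(5 + M² - 48*M)/4 = -5/4 + 12*M - M²/4)
(6154 + d(D(-4))) + I(74) = (6154 + 54) + (-5/4 + 12*74 - ¼*74²) = 6208 + (-5/4 + 888 - ¼*5476) = 6208 + (-5/4 + 888 - 1369) = 6208 - 1929/4 = 22903/4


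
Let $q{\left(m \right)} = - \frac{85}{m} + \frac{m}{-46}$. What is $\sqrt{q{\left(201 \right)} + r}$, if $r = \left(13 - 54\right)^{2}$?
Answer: $\frac{\sqrt{143296495890}}{9246} \approx 40.942$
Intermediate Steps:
$q{\left(m \right)} = - \frac{85}{m} - \frac{m}{46}$ ($q{\left(m \right)} = - \frac{85}{m} + m \left(- \frac{1}{46}\right) = - \frac{85}{m} - \frac{m}{46}$)
$r = 1681$ ($r = \left(13 - 54\right)^{2} = \left(-41\right)^{2} = 1681$)
$\sqrt{q{\left(201 \right)} + r} = \sqrt{\left(- \frac{85}{201} - \frac{201}{46}\right) + 1681} = \sqrt{- \frac{44311}{9246} + 1681} = \sqrt{\frac{15498215}{9246}} = \frac{\sqrt{143296495890}}{9246}$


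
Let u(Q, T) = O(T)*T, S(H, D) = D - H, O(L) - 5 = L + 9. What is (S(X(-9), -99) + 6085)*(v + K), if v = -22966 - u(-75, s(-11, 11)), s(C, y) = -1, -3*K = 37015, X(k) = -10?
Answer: -634820504/3 ≈ -2.1161e+8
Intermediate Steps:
O(L) = 14 + L (O(L) = 5 + (L + 9) = 5 + (9 + L) = 14 + L)
K = -37015/3 (K = -1/3*37015 = -37015/3 ≈ -12338.)
u(Q, T) = T*(14 + T) (u(Q, T) = (14 + T)*T = T*(14 + T))
v = -22953 (v = -22966 - (-1)*(14 - 1) = -22966 - (-1)*13 = -22966 - 1*(-13) = -22966 + 13 = -22953)
(S(X(-9), -99) + 6085)*(v + K) = ((-99 - 1*(-10)) + 6085)*(-22953 - 37015/3) = ((-99 + 10) + 6085)*(-105874/3) = (-89 + 6085)*(-105874/3) = 5996*(-105874/3) = -634820504/3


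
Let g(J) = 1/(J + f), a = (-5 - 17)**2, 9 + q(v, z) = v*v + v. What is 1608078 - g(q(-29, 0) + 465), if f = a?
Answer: 2817352655/1752 ≈ 1.6081e+6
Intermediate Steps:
q(v, z) = -9 + v + v**2 (q(v, z) = -9 + (v*v + v) = -9 + (v**2 + v) = -9 + (v + v**2) = -9 + v + v**2)
a = 484 (a = (-22)**2 = 484)
f = 484
g(J) = 1/(484 + J) (g(J) = 1/(J + 484) = 1/(484 + J))
1608078 - g(q(-29, 0) + 465) = 1608078 - 1/(484 + ((-9 - 29 + (-29)**2) + 465)) = 1608078 - 1/(484 + ((-9 - 29 + 841) + 465)) = 1608078 - 1/(484 + (803 + 465)) = 1608078 - 1/(484 + 1268) = 1608078 - 1/1752 = 2817352655/1752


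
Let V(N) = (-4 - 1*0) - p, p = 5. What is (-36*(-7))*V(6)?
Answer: -2268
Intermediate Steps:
V(N) = -9 (V(N) = (-4 - 1*0) - 1*5 = (-4 + 0) - 5 = -4 - 5 = -9)
(-36*(-7))*V(6) = -36*(-7)*(-9) = 252*(-9) = -2268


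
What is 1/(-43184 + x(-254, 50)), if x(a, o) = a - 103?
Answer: -1/43541 ≈ -2.2967e-5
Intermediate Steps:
x(a, o) = -103 + a
1/(-43184 + x(-254, 50)) = 1/(-43184 + (-103 - 254)) = 1/(-43184 - 357) = 1/(-43541) = -1/43541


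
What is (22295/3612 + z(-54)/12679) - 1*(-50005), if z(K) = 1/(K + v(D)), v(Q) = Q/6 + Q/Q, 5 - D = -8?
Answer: 99793344799579/1995421020 ≈ 50011.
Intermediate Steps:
D = 13 (D = 5 - 1*(-8) = 5 + 8 = 13)
v(Q) = 1 + Q/6 (v(Q) = Q*(⅙) + 1 = Q/6 + 1 = 1 + Q/6)
z(K) = 1/(19/6 + K) (z(K) = 1/(K + (1 + (⅙)*13)) = 1/(K + (1 + 13/6)) = 1/(K + 19/6) = 1/(19/6 + K))
(22295/3612 + z(-54)/12679) - 1*(-50005) = (22295/3612 + (6/(19 + 6*(-54)))/12679) - 1*(-50005) = (22295*(1/3612) + (6/(19 - 324))*(1/12679)) + 50005 = (3185/516 + (6/(-305))*(1/12679)) + 50005 = (3185/516 + (6*(-1/305))*(1/12679)) + 50005 = (3185/516 - 6/305*1/12679) + 50005 = (3185/516 - 6/3867095) + 50005 = 12316694479/1995421020 + 50005 = 99793344799579/1995421020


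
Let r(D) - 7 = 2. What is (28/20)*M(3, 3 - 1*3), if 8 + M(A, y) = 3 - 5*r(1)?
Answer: -70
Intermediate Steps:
r(D) = 9 (r(D) = 7 + 2 = 9)
M(A, y) = -50 (M(A, y) = -8 + (3 - 5*9) = -8 + (3 - 45) = -8 - 42 = -50)
(28/20)*M(3, 3 - 1*3) = (28/20)*(-50) = (28*(1/20))*(-50) = (7/5)*(-50) = -70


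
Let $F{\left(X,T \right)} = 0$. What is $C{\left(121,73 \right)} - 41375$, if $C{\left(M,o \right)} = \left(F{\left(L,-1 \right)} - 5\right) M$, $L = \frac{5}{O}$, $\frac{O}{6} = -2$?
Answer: $-41980$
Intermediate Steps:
$O = -12$ ($O = 6 \left(-2\right) = -12$)
$L = - \frac{5}{12}$ ($L = \frac{5}{-12} = 5 \left(- \frac{1}{12}\right) = - \frac{5}{12} \approx -0.41667$)
$C{\left(M,o \right)} = - 5 M$ ($C{\left(M,o \right)} = \left(0 - 5\right) M = - 5 M$)
$C{\left(121,73 \right)} - 41375 = \left(-5\right) 121 - 41375 = -605 - 41375 = -41980$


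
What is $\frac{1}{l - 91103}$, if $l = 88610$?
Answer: $- \frac{1}{2493} \approx -0.00040112$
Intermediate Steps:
$\frac{1}{l - 91103} = \frac{1}{88610 - 91103} = \frac{1}{-2493} = - \frac{1}{2493}$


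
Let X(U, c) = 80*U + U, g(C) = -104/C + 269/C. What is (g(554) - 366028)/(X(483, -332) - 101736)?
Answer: 202779347/34687602 ≈ 5.8459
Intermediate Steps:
g(C) = 165/C
X(U, c) = 81*U
(g(554) - 366028)/(X(483, -332) - 101736) = (165/554 - 366028)/(81*483 - 101736) = (165*(1/554) - 366028)/(39123 - 101736) = (165/554 - 366028)/(-62613) = -202779347/554*(-1/62613) = 202779347/34687602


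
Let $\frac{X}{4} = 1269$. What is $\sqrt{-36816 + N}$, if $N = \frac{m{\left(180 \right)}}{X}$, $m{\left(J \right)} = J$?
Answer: $\frac{i \sqrt{731938191}}{141} \approx 191.87 i$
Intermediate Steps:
$X = 5076$ ($X = 4 \cdot 1269 = 5076$)
$N = \frac{5}{141}$ ($N = \frac{180}{5076} = 180 \cdot \frac{1}{5076} = \frac{5}{141} \approx 0.035461$)
$\sqrt{-36816 + N} = \sqrt{-36816 + \frac{5}{141}} = \sqrt{- \frac{5191051}{141}} = \frac{i \sqrt{731938191}}{141}$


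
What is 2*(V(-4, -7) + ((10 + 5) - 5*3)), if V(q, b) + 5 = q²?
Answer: 22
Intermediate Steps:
V(q, b) = -5 + q²
2*(V(-4, -7) + ((10 + 5) - 5*3)) = 2*((-5 + (-4)²) + ((10 + 5) - 5*3)) = 2*((-5 + 16) + (15 - 15)) = 2*(11 + 0) = 2*11 = 22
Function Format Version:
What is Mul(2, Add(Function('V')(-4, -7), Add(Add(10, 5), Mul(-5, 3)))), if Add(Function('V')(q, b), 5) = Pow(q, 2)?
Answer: 22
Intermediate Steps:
Function('V')(q, b) = Add(-5, Pow(q, 2))
Mul(2, Add(Function('V')(-4, -7), Add(Add(10, 5), Mul(-5, 3)))) = Mul(2, Add(Add(-5, Pow(-4, 2)), Add(Add(10, 5), Mul(-5, 3)))) = Mul(2, Add(Add(-5, 16), Add(15, -15))) = Mul(2, Add(11, 0)) = Mul(2, 11) = 22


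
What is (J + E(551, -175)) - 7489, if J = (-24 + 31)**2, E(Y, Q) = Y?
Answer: -6889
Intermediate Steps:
J = 49 (J = 7**2 = 49)
(J + E(551, -175)) - 7489 = (49 + 551) - 7489 = 600 - 7489 = -6889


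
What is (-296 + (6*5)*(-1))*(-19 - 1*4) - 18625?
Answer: -11127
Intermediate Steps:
(-296 + (6*5)*(-1))*(-19 - 1*4) - 18625 = (-296 + 30*(-1))*(-19 - 4) - 18625 = (-296 - 30)*(-23) - 18625 = -326*(-23) - 18625 = 7498 - 18625 = -11127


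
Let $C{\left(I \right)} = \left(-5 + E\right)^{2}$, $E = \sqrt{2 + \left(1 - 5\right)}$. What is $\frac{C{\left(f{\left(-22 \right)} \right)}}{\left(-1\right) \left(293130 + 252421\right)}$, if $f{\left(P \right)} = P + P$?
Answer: $- \frac{23}{545551} + \frac{10 i \sqrt{2}}{545551} \approx -4.2159 \cdot 10^{-5} + 2.5923 \cdot 10^{-5} i$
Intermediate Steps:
$f{\left(P \right)} = 2 P$
$E = i \sqrt{2}$ ($E = \sqrt{2 + \left(1 - 5\right)} = \sqrt{2 - 4} = \sqrt{-2} = i \sqrt{2} \approx 1.4142 i$)
$C{\left(I \right)} = \left(-5 + i \sqrt{2}\right)^{2}$
$\frac{C{\left(f{\left(-22 \right)} \right)}}{\left(-1\right) \left(293130 + 252421\right)} = \frac{\left(5 - i \sqrt{2}\right)^{2}}{\left(-1\right) \left(293130 + 252421\right)} = \frac{\left(5 - i \sqrt{2}\right)^{2}}{\left(-1\right) 545551} = \frac{\left(5 - i \sqrt{2}\right)^{2}}{-545551} = \left(5 - i \sqrt{2}\right)^{2} \left(- \frac{1}{545551}\right) = - \frac{\left(5 - i \sqrt{2}\right)^{2}}{545551}$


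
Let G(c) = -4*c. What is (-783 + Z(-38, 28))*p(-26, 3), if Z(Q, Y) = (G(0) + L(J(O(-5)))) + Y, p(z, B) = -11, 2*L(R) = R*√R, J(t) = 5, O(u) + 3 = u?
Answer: 8305 - 55*√5/2 ≈ 8243.5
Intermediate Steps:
O(u) = -3 + u
L(R) = R^(3/2)/2 (L(R) = (R*√R)/2 = R^(3/2)/2)
Z(Q, Y) = Y + 5*√5/2 (Z(Q, Y) = (-4*0 + 5^(3/2)/2) + Y = (0 + (5*√5)/2) + Y = (0 + 5*√5/2) + Y = 5*√5/2 + Y = Y + 5*√5/2)
(-783 + Z(-38, 28))*p(-26, 3) = (-783 + (28 + 5*√5/2))*(-11) = (-755 + 5*√5/2)*(-11) = 8305 - 55*√5/2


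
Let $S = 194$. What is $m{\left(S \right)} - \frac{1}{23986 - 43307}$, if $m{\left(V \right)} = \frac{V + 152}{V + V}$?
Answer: $\frac{3342727}{3748274} \approx 0.8918$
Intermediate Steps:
$m{\left(V \right)} = \frac{152 + V}{2 V}$
$m{\left(S \right)} - \frac{1}{23986 - 43307} = \frac{152 + 194}{2 \cdot 194} - \frac{1}{23986 - 43307} = \frac{1}{2} \cdot \frac{1}{194} \cdot 346 - \frac{1}{-19321} = \frac{173}{194} - - \frac{1}{19321} = \frac{173}{194} + \frac{1}{19321} = \frac{3342727}{3748274}$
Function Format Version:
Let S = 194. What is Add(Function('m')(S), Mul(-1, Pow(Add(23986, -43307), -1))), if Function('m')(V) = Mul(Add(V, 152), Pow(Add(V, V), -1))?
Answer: Rational(3342727, 3748274) ≈ 0.89180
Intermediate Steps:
Function('m')(V) = Mul(Rational(1, 2), Pow(V, -1), Add(152, V)) (Function('m')(V) = Mul(Add(152, V), Pow(Mul(2, V), -1)) = Mul(Add(152, V), Mul(Rational(1, 2), Pow(V, -1))) = Mul(Rational(1, 2), Pow(V, -1), Add(152, V)))
Add(Function('m')(S), Mul(-1, Pow(Add(23986, -43307), -1))) = Add(Mul(Rational(1, 2), Pow(194, -1), Add(152, 194)), Mul(-1, Pow(Add(23986, -43307), -1))) = Add(Mul(Rational(1, 2), Rational(1, 194), 346), Mul(-1, Pow(-19321, -1))) = Add(Rational(173, 194), Mul(-1, Rational(-1, 19321))) = Add(Rational(173, 194), Rational(1, 19321)) = Rational(3342727, 3748274)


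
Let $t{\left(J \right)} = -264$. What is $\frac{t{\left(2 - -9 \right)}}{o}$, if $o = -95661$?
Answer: $\frac{88}{31887} \approx 0.0027597$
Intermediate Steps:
$\frac{t{\left(2 - -9 \right)}}{o} = - \frac{264}{-95661} = \left(-264\right) \left(- \frac{1}{95661}\right) = \frac{88}{31887}$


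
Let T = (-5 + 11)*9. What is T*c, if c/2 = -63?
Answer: -6804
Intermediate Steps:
c = -126 (c = 2*(-63) = -126)
T = 54 (T = 6*9 = 54)
T*c = 54*(-126) = -6804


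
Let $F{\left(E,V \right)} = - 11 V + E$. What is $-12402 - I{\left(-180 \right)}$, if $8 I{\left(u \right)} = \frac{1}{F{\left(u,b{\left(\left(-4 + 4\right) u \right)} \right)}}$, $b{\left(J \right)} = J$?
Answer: $- \frac{17858879}{1440} \approx -12402.0$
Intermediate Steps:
$F{\left(E,V \right)} = E - 11 V$
$I{\left(u \right)} = \frac{1}{8 u}$ ($I{\left(u \right)} = \frac{1}{8 \left(u - 11 \left(-4 + 4\right) u\right)} = \frac{1}{8 \left(u - 11 \cdot 0 u\right)} = \frac{1}{8 \left(u - 0\right)} = \frac{1}{8 \left(u + 0\right)} = \frac{1}{8 u}$)
$-12402 - I{\left(-180 \right)} = -12402 - \frac{1}{8 \left(-180\right)} = -12402 - \frac{1}{8} \left(- \frac{1}{180}\right) = -12402 - - \frac{1}{1440} = -12402 + \frac{1}{1440} = - \frac{17858879}{1440}$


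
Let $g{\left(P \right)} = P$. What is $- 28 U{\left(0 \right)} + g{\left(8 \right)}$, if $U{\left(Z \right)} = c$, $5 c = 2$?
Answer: $- \frac{16}{5} \approx -3.2$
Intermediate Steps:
$c = \frac{2}{5}$ ($c = \frac{1}{5} \cdot 2 = \frac{2}{5} \approx 0.4$)
$U{\left(Z \right)} = \frac{2}{5}$
$- 28 U{\left(0 \right)} + g{\left(8 \right)} = \left(-28\right) \frac{2}{5} + 8 = - \frac{56}{5} + 8 = - \frac{16}{5}$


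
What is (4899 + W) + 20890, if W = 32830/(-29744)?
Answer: 383517593/14872 ≈ 25788.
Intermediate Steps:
W = -16415/14872 (W = 32830*(-1/29744) = -16415/14872 ≈ -1.1038)
(4899 + W) + 20890 = (4899 - 16415/14872) + 20890 = 72841513/14872 + 20890 = 383517593/14872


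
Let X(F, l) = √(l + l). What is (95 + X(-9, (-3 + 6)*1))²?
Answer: (95 + √6)² ≈ 9496.4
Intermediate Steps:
X(F, l) = √2*√l (X(F, l) = √(2*l) = √2*√l)
(95 + X(-9, (-3 + 6)*1))² = (95 + √2*√((-3 + 6)*1))² = (95 + √2*√(3*1))² = (95 + √2*√3)² = (95 + √6)²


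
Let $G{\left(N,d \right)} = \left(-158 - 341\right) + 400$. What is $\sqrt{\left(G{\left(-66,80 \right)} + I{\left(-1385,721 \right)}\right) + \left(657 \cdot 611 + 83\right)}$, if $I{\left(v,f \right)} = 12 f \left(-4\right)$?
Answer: $\sqrt{366803} \approx 605.64$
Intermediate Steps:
$I{\left(v,f \right)} = - 48 f$
$G{\left(N,d \right)} = -99$ ($G{\left(N,d \right)} = -499 + 400 = -99$)
$\sqrt{\left(G{\left(-66,80 \right)} + I{\left(-1385,721 \right)}\right) + \left(657 \cdot 611 + 83\right)} = \sqrt{\left(-99 - 34608\right) + \left(657 \cdot 611 + 83\right)} = \sqrt{\left(-99 - 34608\right) + \left(401427 + 83\right)} = \sqrt{-34707 + 401510} = \sqrt{366803}$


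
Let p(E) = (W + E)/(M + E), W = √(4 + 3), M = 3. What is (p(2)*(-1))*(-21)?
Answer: 42/5 + 21*√7/5 ≈ 19.512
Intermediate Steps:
W = √7 ≈ 2.6458
p(E) = (E + √7)/(3 + E) (p(E) = (√7 + E)/(3 + E) = (E + √7)/(3 + E))
(p(2)*(-1))*(-21) = (((2 + √7)/(3 + 2))*(-1))*(-21) = (((2 + √7)/5)*(-1))*(-21) = ((⅖ + √7/5)*(-1))*(-21) = (-⅖ - √7/5)*(-21) = 42/5 + 21*√7/5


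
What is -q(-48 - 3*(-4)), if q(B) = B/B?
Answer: -1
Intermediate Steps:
q(B) = 1
-q(-48 - 3*(-4)) = -1*1 = -1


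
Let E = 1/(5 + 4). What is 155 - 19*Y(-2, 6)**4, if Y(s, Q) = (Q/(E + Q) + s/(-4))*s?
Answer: -11993976584/9150625 ≈ -1310.7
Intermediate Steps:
E = 1/9 ≈ 0.11111
Y(s, Q) = s*(-s/4 + Q/(1/9 + Q)) (Y(s, Q) = (Q/(1/9 + Q) + s/(-4))*s = (Q/(1/9 + Q) + s*(-1/4))*s = (Q/(1/9 + Q) - s/4)*s = (-s/4 + Q/(1/9 + Q))*s = s*(-s/4 + Q/(1/9 + Q)))
155 - 19*Y(-2, 6)**4 = 155 - 19*(-1*(-2) + 36*6 - 9*6*(-2))**4/(16*(1 + 9*6)**4) = 155 - 19*(2 + 216 + 108)**4/(16*(1 + 54)**4) = 155 - 19*((1/4)*(-2)*326/55)**4 = 155 - 19*((1/4)*(-2)*(1/55)*326)**4 = 155 - 19*(-163/55)**4 = 155 - 19*705911761/9150625 = 155 - 13412323459/9150625 = -11993976584/9150625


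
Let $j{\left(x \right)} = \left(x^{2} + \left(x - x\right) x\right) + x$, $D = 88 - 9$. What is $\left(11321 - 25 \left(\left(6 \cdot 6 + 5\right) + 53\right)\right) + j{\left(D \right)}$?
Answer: $15291$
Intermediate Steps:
$D = 79$
$j{\left(x \right)} = x + x^{2}$ ($j{\left(x \right)} = \left(x^{2} + 0 x\right) + x = \left(x^{2} + 0\right) + x = x^{2} + x = x + x^{2}$)
$\left(11321 - 25 \left(\left(6 \cdot 6 + 5\right) + 53\right)\right) + j{\left(D \right)} = \left(11321 - 25 \left(\left(6 \cdot 6 + 5\right) + 53\right)\right) + 79 \left(1 + 79\right) = \left(11321 - 25 \left(\left(36 + 5\right) + 53\right)\right) + 79 \cdot 80 = \left(11321 - 25 \left(41 + 53\right)\right) + 6320 = \left(11321 - 2350\right) + 6320 = 8971 + 6320 = 15291$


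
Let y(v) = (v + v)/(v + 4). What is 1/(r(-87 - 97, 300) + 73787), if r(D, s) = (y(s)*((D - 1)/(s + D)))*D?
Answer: 551/40975762 ≈ 1.3447e-5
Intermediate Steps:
y(v) = 2*v/(4 + v) (y(v) = (2*v)/(4 + v) = 2*v/(4 + v))
r(D, s) = 2*D*s*(-1 + D)/((4 + s)*(D + s)) (r(D, s) = ((2*s/(4 + s))*((D - 1)/(s + D)))*D = ((2*s/(4 + s))*((-1 + D)/(D + s)))*D = (2*s*(-1 + D)/((4 + s)*(D + s)))*D = 2*D*s*(-1 + D)/((4 + s)*(D + s)))
1/(r(-87 - 97, 300) + 73787) = 1/(2*(-87 - 97)*300*(-1 + (-87 - 97))/((4 + 300)*((-87 - 97) + 300)) + 73787) = 1/(2*(-184)*300*(-1 - 184)/(304*(-184 + 300)) + 73787) = 1/(2*(-184)*300*(1/304)*(-185)/116 + 73787) = 1/(2*(-184)*300*(1/304)*(1/116)*(-185) + 73787) = 1/(319125/551 + 73787) = 1/(40975762/551) = 551/40975762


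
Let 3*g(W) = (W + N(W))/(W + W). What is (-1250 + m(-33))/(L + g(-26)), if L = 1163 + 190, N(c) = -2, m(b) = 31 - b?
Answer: -23127/26387 ≈ -0.87645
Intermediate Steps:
g(W) = (-2 + W)/(6*W) (g(W) = ((W - 2)/(W + W))/3 = ((-2 + W)/((2*W)))/3 = ((-2 + W)*(1/(2*W)))/3 = ((-2 + W)/(2*W))/3 = (-2 + W)/(6*W))
L = 1353
(-1250 + m(-33))/(L + g(-26)) = (-1250 + (31 - 1*(-33)))/(1353 + (⅙)*(-2 - 26)/(-26)) = (-1250 + (31 + 33))/(1353 + (⅙)*(-1/26)*(-28)) = (-1250 + 64)/(1353 + 7/39) = -1186/52774/39 = -1186*39/52774 = -23127/26387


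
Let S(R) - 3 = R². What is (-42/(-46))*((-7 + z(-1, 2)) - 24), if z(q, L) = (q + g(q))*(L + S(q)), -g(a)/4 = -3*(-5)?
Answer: -8337/23 ≈ -362.48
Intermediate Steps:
g(a) = -60 (g(a) = -(-12)*(-5) = -4*15 = -60)
S(R) = 3 + R²
z(q, L) = (-60 + q)*(3 + L + q²) (z(q, L) = (q - 60)*(L + (3 + q²)) = (-60 + q)*(3 + L + q²))
(-42/(-46))*((-7 + z(-1, 2)) - 24) = (-42/(-46))*((-7 + (-180 - 60*2 - 60*(-1)² + 2*(-1) - (3 + (-1)²))) - 24) = (-42*(-1/46))*((-7 + (-180 - 120 - 60*1 - 2 - (3 + 1))) - 24) = 21*((-7 + (-180 - 120 - 60 - 2 - 1*4)) - 24)/23 = 21*((-7 + (-180 - 120 - 60 - 2 - 4)) - 24)/23 = 21*((-7 - 366) - 24)/23 = 21*(-373 - 24)/23 = (21/23)*(-397) = -8337/23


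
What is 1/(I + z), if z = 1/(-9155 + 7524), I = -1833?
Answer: -1631/2989624 ≈ -0.00054555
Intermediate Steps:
z = -1/1631 (z = 1/(-1631) = -1/1631 ≈ -0.00061312)
1/(I + z) = 1/(-1833 - 1/1631) = 1/(-2989624/1631) = -1631/2989624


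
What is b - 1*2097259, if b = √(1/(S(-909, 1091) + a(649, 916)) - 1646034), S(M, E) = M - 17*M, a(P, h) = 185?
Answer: -2097259 + I*√357096279948265/14729 ≈ -2.0973e+6 + 1283.0*I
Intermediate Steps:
S(M, E) = -16*M
b = I*√357096279948265/14729 (b = √(1/(-16*(-909) + 185) - 1646034) = √(1/(14544 + 185) - 1646034) = √(1/14729 - 1646034) = √(-24244434785/14729) = I*√357096279948265/14729 ≈ 1283.0*I)
b - 1*2097259 = I*√357096279948265/14729 - 1*2097259 = I*√357096279948265/14729 - 2097259 = -2097259 + I*√357096279948265/14729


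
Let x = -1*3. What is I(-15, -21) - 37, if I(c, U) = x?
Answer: -40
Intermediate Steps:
x = -3
I(c, U) = -3
I(-15, -21) - 37 = -3 - 37 = -40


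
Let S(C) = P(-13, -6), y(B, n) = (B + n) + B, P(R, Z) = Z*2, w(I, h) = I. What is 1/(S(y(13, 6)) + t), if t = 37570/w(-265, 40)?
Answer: -53/8150 ≈ -0.0065031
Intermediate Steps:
P(R, Z) = 2*Z
y(B, n) = n + 2*B
t = -7514/53 (t = 37570/(-265) = 37570*(-1/265) = -7514/53 ≈ -141.77)
S(C) = -12 (S(C) = 2*(-6) = -12)
1/(S(y(13, 6)) + t) = 1/(-12 - 7514/53) = 1/(-8150/53) = -53/8150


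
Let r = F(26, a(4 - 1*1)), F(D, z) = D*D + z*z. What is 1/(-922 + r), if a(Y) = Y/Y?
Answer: -1/245 ≈ -0.0040816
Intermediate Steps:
a(Y) = 1
F(D, z) = D² + z²
r = 677 (r = 26² + 1² = 676 + 1 = 677)
1/(-922 + r) = 1/(-922 + 677) = 1/(-245) = -1/245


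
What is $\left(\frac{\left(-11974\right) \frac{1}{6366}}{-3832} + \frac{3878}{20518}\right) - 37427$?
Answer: $- \frac{4683278526600791}{125131649304} \approx -37427.0$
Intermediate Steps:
$\left(\frac{\left(-11974\right) \frac{1}{6366}}{-3832} + \frac{3878}{20518}\right) - 37427 = \left(\left(-11974\right) \frac{1}{6366} \left(- \frac{1}{3832}\right) + 3878 \cdot \frac{1}{20518}\right) - 37427 = \left(\left(- \frac{5987}{3183}\right) \left(- \frac{1}{3832}\right) + \frac{1939}{10259}\right) - 37427 = \left(\frac{5987}{12197256} + \frac{1939}{10259}\right) - 37427 = \frac{23711900017}{125131649304} - 37427 = - \frac{4683278526600791}{125131649304}$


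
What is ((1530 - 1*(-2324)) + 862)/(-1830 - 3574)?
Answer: -1179/1351 ≈ -0.87269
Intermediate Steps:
((1530 - 1*(-2324)) + 862)/(-1830 - 3574) = ((1530 + 2324) + 862)/(-5404) = (3854 + 862)*(-1/5404) = 4716*(-1/5404) = -1179/1351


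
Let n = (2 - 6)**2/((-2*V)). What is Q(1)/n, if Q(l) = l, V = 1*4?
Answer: -1/2 ≈ -0.50000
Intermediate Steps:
V = 4
n = -2 (n = (2 - 6)**2/((-2*4)) = (-4)**2/(-8) = 16*(-1/8) = -2)
Q(1)/n = 1/(-2) = 1*(-1/2) = -1/2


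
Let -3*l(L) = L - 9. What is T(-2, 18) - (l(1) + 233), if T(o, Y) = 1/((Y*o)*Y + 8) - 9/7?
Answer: -3184661/13440 ≈ -236.95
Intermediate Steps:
l(L) = 3 - L/3 (l(L) = -(L - 9)/3 = -(-9 + L)/3 = 3 - L/3)
T(o, Y) = -9/7 + 1/(8 + o*Y²) (T(o, Y) = 1/(o*Y² + 8) - 9*⅐ = 1/(8 + o*Y²) - 9/7 = -9/7 + 1/(8 + o*Y²))
T(-2, 18) - (l(1) + 233) = (-65 - 9*(-2)*18²)/(7*(8 - 2*18²)) - ((3 - ⅓*1) + 233) = (-65 - 9*(-2)*324)/(7*(8 - 2*324)) - ((3 - ⅓) + 233) = (-65 + 5832)/(7*(8 - 648)) - (8/3 + 233) = (⅐)*5767/(-640) - 1*707/3 = (⅐)*(-1/640)*5767 - 707/3 = -5767/4480 - 707/3 = -3184661/13440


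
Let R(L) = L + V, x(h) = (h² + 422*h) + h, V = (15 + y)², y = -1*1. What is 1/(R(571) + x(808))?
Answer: 1/995415 ≈ 1.0046e-6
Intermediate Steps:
y = -1
V = 196 (V = (15 - 1)² = 14² = 196)
x(h) = h² + 423*h
R(L) = 196 + L (R(L) = L + 196 = 196 + L)
1/(R(571) + x(808)) = 1/((196 + 571) + 808*(423 + 808)) = 1/(767 + 808*1231) = 1/(767 + 994648) = 1/995415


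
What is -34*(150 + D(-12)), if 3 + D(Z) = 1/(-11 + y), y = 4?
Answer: -34952/7 ≈ -4993.1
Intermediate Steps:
D(Z) = -22/7 (D(Z) = -3 + 1/(-11 + 4) = -3 + 1/(-7) = -3 - ⅐ = -22/7)
-34*(150 + D(-12)) = -34*(150 - 22/7) = -34*1028/7 = -34952/7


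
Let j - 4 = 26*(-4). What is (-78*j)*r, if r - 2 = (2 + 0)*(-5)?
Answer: -62400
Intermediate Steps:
j = -100 (j = 4 + 26*(-4) = 4 - 104 = -100)
r = -8 (r = 2 + (2 + 0)*(-5) = 2 + 2*(-5) = 2 - 10 = -8)
(-78*j)*r = -78*(-100)*(-8) = 7800*(-8) = -62400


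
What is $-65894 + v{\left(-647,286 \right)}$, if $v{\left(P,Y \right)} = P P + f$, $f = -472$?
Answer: $352243$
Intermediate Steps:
$v{\left(P,Y \right)} = -472 + P^{2}$ ($v{\left(P,Y \right)} = P P - 472 = P^{2} - 472 = -472 + P^{2}$)
$-65894 + v{\left(-647,286 \right)} = -65894 - \left(472 - \left(-647\right)^{2}\right) = -65894 + \left(-472 + 418609\right) = -65894 + 418137 = 352243$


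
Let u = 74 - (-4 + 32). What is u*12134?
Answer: 558164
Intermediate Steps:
u = 46 (u = 74 - 1*28 = 74 - 28 = 46)
u*12134 = 46*12134 = 558164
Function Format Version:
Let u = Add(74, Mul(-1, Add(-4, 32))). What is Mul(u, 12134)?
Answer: 558164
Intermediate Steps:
u = 46 (u = Add(74, Mul(-1, 28)) = Add(74, -28) = 46)
Mul(u, 12134) = Mul(46, 12134) = 558164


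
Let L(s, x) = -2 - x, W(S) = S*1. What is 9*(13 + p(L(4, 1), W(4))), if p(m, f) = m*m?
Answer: 198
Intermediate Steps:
W(S) = S
p(m, f) = m**2
9*(13 + p(L(4, 1), W(4))) = 9*(13 + (-2 - 1*1)**2) = 9*(13 + (-2 - 1)**2) = 9*(13 + (-3)**2) = 9*(13 + 9) = 9*22 = 198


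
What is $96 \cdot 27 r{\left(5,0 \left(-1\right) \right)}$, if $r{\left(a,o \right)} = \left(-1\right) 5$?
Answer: $-12960$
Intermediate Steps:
$r{\left(a,o \right)} = -5$
$96 \cdot 27 r{\left(5,0 \left(-1\right) \right)} = 96 \cdot 27 \left(-5\right) = 2592 \left(-5\right) = -12960$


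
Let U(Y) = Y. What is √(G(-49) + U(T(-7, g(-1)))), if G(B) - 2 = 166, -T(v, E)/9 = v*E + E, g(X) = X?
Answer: √114 ≈ 10.677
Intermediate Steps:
T(v, E) = -9*E - 9*E*v (T(v, E) = -9*(v*E + E) = -9*(E*v + E) = -9*(E + E*v) = -9*E - 9*E*v)
G(B) = 168 (G(B) = 2 + 166 = 168)
√(G(-49) + U(T(-7, g(-1)))) = √(168 - 9*(-1)*(1 - 7)) = √(168 - 9*(-1)*(-6)) = √(168 - 54) = √114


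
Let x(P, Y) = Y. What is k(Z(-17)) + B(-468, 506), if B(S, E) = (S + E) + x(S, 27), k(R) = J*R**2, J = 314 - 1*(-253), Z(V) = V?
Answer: 163928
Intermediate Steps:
J = 567 (J = 314 + 253 = 567)
k(R) = 567*R**2
B(S, E) = 27 + E + S (B(S, E) = (S + E) + 27 = (E + S) + 27 = 27 + E + S)
k(Z(-17)) + B(-468, 506) = 567*(-17)**2 + (27 + 506 - 468) = 567*289 + 65 = 163863 + 65 = 163928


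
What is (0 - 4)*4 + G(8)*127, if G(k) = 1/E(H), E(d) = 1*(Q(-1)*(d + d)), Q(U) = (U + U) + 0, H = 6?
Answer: -511/24 ≈ -21.292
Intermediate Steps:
Q(U) = 2*U (Q(U) = 2*U + 0 = 2*U)
E(d) = -4*d (E(d) = 1*((2*(-1))*(d + d)) = 1*(-4*d) = -4*d)
G(k) = -1/24 (G(k) = 1/(-4*6) = 1/(-24) = -1/24)
(0 - 4)*4 + G(8)*127 = (0 - 4)*4 - 1/24*127 = -4*4 - 127/24 = -16 - 127/24 = -511/24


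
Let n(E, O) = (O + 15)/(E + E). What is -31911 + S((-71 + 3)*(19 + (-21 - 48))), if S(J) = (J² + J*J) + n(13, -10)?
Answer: 600290319/26 ≈ 2.3088e+7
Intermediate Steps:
n(E, O) = (15 + O)/(2*E) (n(E, O) = (15 + O)/((2*E)) = (15 + O)*(1/(2*E)) = (15 + O)/(2*E))
S(J) = 5/26 + 2*J² (S(J) = (J² + J*J) + (½)*(15 - 10)/13 = (J² + J²) + (½)*(1/13)*5 = 2*J² + 5/26 = 5/26 + 2*J²)
-31911 + S((-71 + 3)*(19 + (-21 - 48))) = -31911 + (5/26 + 2*((-71 + 3)*(19 + (-21 - 48)))²) = -31911 + (5/26 + 2*(-68*(19 - 69))²) = -31911 + (5/26 + 2*(-68*(-50))²) = -31911 + (5/26 + 2*3400²) = -31911 + (5/26 + 2*11560000) = -31911 + (5/26 + 23120000) = -31911 + 601120005/26 = 600290319/26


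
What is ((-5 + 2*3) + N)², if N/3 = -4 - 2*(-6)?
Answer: 625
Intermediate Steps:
N = 24 (N = 3*(-4 - 2*(-6)) = 3*(-4 + 12) = 3*8 = 24)
((-5 + 2*3) + N)² = ((-5 + 2*3) + 24)² = ((-5 + 6) + 24)² = (1 + 24)² = 25² = 625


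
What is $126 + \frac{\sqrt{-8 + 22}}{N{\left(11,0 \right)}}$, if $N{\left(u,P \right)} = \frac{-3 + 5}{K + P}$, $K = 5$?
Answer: $126 + \frac{5 \sqrt{14}}{2} \approx 135.35$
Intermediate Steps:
$N{\left(u,P \right)} = \frac{2}{5 + P}$ ($N{\left(u,P \right)} = \frac{-3 + 5}{5 + P} = \frac{2}{5 + P}$)
$126 + \frac{\sqrt{-8 + 22}}{N{\left(11,0 \right)}} = 126 + \frac{\sqrt{-8 + 22}}{2 \frac{1}{5 + 0}} = 126 + \frac{\sqrt{14}}{2 \cdot \frac{1}{5}} = 126 + \frac{\sqrt{14}}{\frac{2}{5}} = 126 + \frac{5 \sqrt{14}}{2}$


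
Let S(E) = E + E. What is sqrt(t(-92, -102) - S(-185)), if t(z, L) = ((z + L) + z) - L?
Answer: sqrt(186) ≈ 13.638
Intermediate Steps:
t(z, L) = 2*z (t(z, L) = ((L + z) + z) - L = (L + 2*z) - L = 2*z)
S(E) = 2*E
sqrt(t(-92, -102) - S(-185)) = sqrt(2*(-92) - 2*(-185)) = sqrt(-184 - 1*(-370)) = sqrt(-184 + 370) = sqrt(186)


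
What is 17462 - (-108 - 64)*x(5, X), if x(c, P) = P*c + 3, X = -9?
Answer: 10238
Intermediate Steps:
x(c, P) = 3 + P*c
17462 - (-108 - 64)*x(5, X) = 17462 - (-108 - 64)*(3 - 9*5) = 17462 - (-172)*(3 - 45) = 17462 - (-172)*(-42) = 17462 - 1*7224 = 17462 - 7224 = 10238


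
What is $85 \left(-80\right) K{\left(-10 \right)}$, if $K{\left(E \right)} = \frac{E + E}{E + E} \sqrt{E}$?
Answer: $- 6800 i \sqrt{10} \approx - 21504.0 i$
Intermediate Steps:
$K{\left(E \right)} = \sqrt{E}$ ($K{\left(E \right)} = \frac{2 E}{2 E} \sqrt{E} = 2 E \frac{1}{2 E} \sqrt{E} = 1 \sqrt{E} = \sqrt{E}$)
$85 \left(-80\right) K{\left(-10 \right)} = 85 \left(-80\right) \sqrt{-10} = - 6800 i \sqrt{10}$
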